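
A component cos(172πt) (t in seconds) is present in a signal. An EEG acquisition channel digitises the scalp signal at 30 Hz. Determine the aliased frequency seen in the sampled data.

4 Hz

ω = 172π rad/s → f = ω/(2π) = 86 Hz.
86 Hz mod fs = 26 Hz.
26 Hz > fs/2 = 15 Hz, folds to fs − 26 Hz = 4 Hz.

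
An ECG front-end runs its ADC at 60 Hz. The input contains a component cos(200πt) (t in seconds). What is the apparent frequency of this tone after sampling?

20 Hz

ω = 200π rad/s → f = ω/(2π) = 100 Hz.
100 Hz mod fs = 40 Hz.
40 Hz > fs/2 = 30 Hz, folds to fs − 40 Hz = 20 Hz.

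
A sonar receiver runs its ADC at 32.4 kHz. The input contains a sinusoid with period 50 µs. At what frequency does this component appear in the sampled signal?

12.4 kHz

T = 50 µs → f = 1/T = 20 kHz.
20 kHz > fs/2 = 16.2 kHz, folds to fs − 20 kHz = 12.4 kHz.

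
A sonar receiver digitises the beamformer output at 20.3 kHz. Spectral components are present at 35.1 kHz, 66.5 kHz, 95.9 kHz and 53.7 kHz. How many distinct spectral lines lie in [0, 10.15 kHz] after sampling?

fs/2 = 10.15 kHz.
35.1 kHz mod fs = 14.8 kHz.
14.8 kHz > fs/2 = 10.15 kHz, folds to fs − 14.8 kHz = 5.5 kHz.
66.5 kHz mod fs = 5.6 kHz.
5.6 kHz ≤ fs/2 = 10.15 kHz, appears at 5.6 kHz.
95.9 kHz mod fs = 14.7 kHz.
14.7 kHz > fs/2 = 10.15 kHz, folds to fs − 14.7 kHz = 5.6 kHz.
53.7 kHz mod fs = 13.1 kHz.
13.1 kHz > fs/2 = 10.15 kHz, folds to fs − 13.1 kHz = 7.2 kHz.
Distinct values: {5.5 kHz, 5.6 kHz, 7.2 kHz} → 3.

3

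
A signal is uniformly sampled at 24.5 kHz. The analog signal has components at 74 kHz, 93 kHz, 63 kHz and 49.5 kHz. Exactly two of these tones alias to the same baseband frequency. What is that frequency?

fs/2 = 12.25 kHz.
74 kHz mod fs = 0.5 kHz.
0.5 kHz ≤ fs/2 = 12.25 kHz, appears at 0.5 kHz.
93 kHz mod fs = 19.5 kHz.
19.5 kHz > fs/2 = 12.25 kHz, folds to fs − 19.5 kHz = 5 kHz.
63 kHz mod fs = 14 kHz.
14 kHz > fs/2 = 12.25 kHz, folds to fs − 14 kHz = 10.5 kHz.
49.5 kHz mod fs = 0.5 kHz.
0.5 kHz ≤ fs/2 = 12.25 kHz, appears at 0.5 kHz.
49.5 kHz and 74 kHz both map to 0.5 kHz.

0.5 kHz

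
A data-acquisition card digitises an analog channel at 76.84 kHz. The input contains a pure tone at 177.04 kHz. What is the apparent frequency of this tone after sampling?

23.36 kHz

177.04 kHz mod fs = 23.36 kHz.
23.36 kHz ≤ fs/2 = 38.42 kHz, appears at 23.36 kHz.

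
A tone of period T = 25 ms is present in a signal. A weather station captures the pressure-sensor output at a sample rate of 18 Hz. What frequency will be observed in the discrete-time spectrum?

T = 25 ms → f = 1/T = 40 Hz.
40 Hz mod fs = 4 Hz.
4 Hz ≤ fs/2 = 9 Hz, appears at 4 Hz.

4 Hz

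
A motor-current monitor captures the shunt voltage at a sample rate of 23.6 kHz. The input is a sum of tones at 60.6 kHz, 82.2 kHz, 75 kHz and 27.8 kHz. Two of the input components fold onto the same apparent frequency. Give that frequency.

4.2 kHz

fs/2 = 11.8 kHz.
60.6 kHz mod fs = 13.4 kHz.
13.4 kHz > fs/2 = 11.8 kHz, folds to fs − 13.4 kHz = 10.2 kHz.
82.2 kHz mod fs = 11.4 kHz.
11.4 kHz ≤ fs/2 = 11.8 kHz, appears at 11.4 kHz.
75 kHz mod fs = 4.2 kHz.
4.2 kHz ≤ fs/2 = 11.8 kHz, appears at 4.2 kHz.
27.8 kHz mod fs = 4.2 kHz.
4.2 kHz ≤ fs/2 = 11.8 kHz, appears at 4.2 kHz.
27.8 kHz and 75 kHz both map to 4.2 kHz.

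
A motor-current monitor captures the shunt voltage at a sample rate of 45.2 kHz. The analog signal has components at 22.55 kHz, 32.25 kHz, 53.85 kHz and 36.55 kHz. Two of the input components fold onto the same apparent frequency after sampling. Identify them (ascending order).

36.55 kHz, 53.85 kHz

fs/2 = 22.6 kHz.
22.55 kHz ≤ fs/2 = 22.6 kHz, passes unchanged.
32.25 kHz > fs/2 = 22.6 kHz, folds to fs − 32.25 kHz = 12.95 kHz.
53.85 kHz mod fs = 8.65 kHz.
8.65 kHz ≤ fs/2 = 22.6 kHz, appears at 8.65 kHz.
36.55 kHz > fs/2 = 22.6 kHz, folds to fs − 36.55 kHz = 8.65 kHz.
36.55 kHz and 53.85 kHz both map to 8.65 kHz.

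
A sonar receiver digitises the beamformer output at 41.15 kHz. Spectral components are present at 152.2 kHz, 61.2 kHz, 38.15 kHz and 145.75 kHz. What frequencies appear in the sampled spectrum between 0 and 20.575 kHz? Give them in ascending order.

fs/2 = 20.575 kHz.
152.2 kHz mod fs = 28.75 kHz.
28.75 kHz > fs/2 = 20.575 kHz, folds to fs − 28.75 kHz = 12.4 kHz.
61.2 kHz mod fs = 20.05 kHz.
20.05 kHz ≤ fs/2 = 20.575 kHz, appears at 20.05 kHz.
38.15 kHz > fs/2 = 20.575 kHz, folds to fs − 38.15 kHz = 3 kHz.
145.75 kHz mod fs = 22.3 kHz.
22.3 kHz > fs/2 = 20.575 kHz, folds to fs − 22.3 kHz = 18.85 kHz.
Distinct values: {3 kHz, 12.4 kHz, 18.85 kHz, 20.05 kHz}.

3 kHz, 12.4 kHz, 18.85 kHz, 20.05 kHz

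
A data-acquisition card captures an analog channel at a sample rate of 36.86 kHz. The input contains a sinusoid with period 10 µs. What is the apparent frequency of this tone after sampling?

T = 10 µs → f = 1/T = 100 kHz.
100 kHz mod fs = 26.28 kHz.
26.28 kHz > fs/2 = 18.43 kHz, folds to fs − 26.28 kHz = 10.58 kHz.

10.58 kHz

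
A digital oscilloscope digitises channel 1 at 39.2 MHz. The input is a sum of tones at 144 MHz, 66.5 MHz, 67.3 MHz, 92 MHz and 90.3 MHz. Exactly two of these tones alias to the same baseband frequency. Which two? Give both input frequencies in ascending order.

fs/2 = 19.6 MHz.
144 MHz mod fs = 26.4 MHz.
26.4 MHz > fs/2 = 19.6 MHz, folds to fs − 26.4 MHz = 12.8 MHz.
66.5 MHz mod fs = 27.3 MHz.
27.3 MHz > fs/2 = 19.6 MHz, folds to fs − 27.3 MHz = 11.9 MHz.
67.3 MHz mod fs = 28.1 MHz.
28.1 MHz > fs/2 = 19.6 MHz, folds to fs − 28.1 MHz = 11.1 MHz.
92 MHz mod fs = 13.6 MHz.
13.6 MHz ≤ fs/2 = 19.6 MHz, appears at 13.6 MHz.
90.3 MHz mod fs = 11.9 MHz.
11.9 MHz ≤ fs/2 = 19.6 MHz, appears at 11.9 MHz.
66.5 MHz and 90.3 MHz both map to 11.9 MHz.

66.5 MHz, 90.3 MHz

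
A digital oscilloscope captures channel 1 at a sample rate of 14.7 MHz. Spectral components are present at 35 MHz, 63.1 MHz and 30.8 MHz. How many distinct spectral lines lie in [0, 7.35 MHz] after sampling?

fs/2 = 7.35 MHz.
35 MHz mod fs = 5.6 MHz.
5.6 MHz ≤ fs/2 = 7.35 MHz, appears at 5.6 MHz.
63.1 MHz mod fs = 4.3 MHz.
4.3 MHz ≤ fs/2 = 7.35 MHz, appears at 4.3 MHz.
30.8 MHz mod fs = 1.4 MHz.
1.4 MHz ≤ fs/2 = 7.35 MHz, appears at 1.4 MHz.
Distinct values: {1.4 MHz, 4.3 MHz, 5.6 MHz} → 3.

3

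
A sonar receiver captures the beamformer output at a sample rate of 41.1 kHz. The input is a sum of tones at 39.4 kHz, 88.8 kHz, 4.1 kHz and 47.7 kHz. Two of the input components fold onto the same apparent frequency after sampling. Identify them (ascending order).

47.7 kHz, 88.8 kHz

fs/2 = 20.55 kHz.
39.4 kHz > fs/2 = 20.55 kHz, folds to fs − 39.4 kHz = 1.7 kHz.
88.8 kHz mod fs = 6.6 kHz.
6.6 kHz ≤ fs/2 = 20.55 kHz, appears at 6.6 kHz.
4.1 kHz ≤ fs/2 = 20.55 kHz, passes unchanged.
47.7 kHz mod fs = 6.6 kHz.
6.6 kHz ≤ fs/2 = 20.55 kHz, appears at 6.6 kHz.
47.7 kHz and 88.8 kHz both map to 6.6 kHz.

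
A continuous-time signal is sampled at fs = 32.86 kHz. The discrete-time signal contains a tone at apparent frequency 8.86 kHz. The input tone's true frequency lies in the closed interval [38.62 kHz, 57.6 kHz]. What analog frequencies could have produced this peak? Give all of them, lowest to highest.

Frequencies that alias to 8.86 kHz are k·fs ± 8.86 kHz for integer k ≥ 0.
k=0: 8.86 kHz.
k=1: 24 kHz, 41.72 kHz.
k=2: 56.86 kHz, 74.58 kHz.
k=3: 89.72 kHz, 107.44 kHz.
Within [38.62 kHz, 57.6 kHz]: 41.72 kHz, 56.86 kHz.

41.72 kHz, 56.86 kHz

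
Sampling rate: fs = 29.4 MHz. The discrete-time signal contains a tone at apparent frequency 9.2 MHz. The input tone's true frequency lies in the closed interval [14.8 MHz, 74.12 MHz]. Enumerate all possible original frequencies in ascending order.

20.2 MHz, 38.6 MHz, 49.6 MHz, 68 MHz

Frequencies that alias to 9.2 MHz are k·fs ± 9.2 MHz for integer k ≥ 0.
k=0: 9.2 MHz.
k=1: 20.2 MHz, 38.6 MHz.
k=2: 49.6 MHz, 68 MHz.
k=3: 79 MHz, 97.4 MHz.
Within [14.8 MHz, 74.12 MHz]: 20.2 MHz, 38.6 MHz, 49.6 MHz, 68 MHz.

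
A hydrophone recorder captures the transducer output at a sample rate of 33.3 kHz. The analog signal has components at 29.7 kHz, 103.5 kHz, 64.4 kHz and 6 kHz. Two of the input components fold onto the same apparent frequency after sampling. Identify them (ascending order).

29.7 kHz, 103.5 kHz

fs/2 = 16.65 kHz.
29.7 kHz > fs/2 = 16.65 kHz, folds to fs − 29.7 kHz = 3.6 kHz.
103.5 kHz mod fs = 3.6 kHz.
3.6 kHz ≤ fs/2 = 16.65 kHz, appears at 3.6 kHz.
64.4 kHz mod fs = 31.1 kHz.
31.1 kHz > fs/2 = 16.65 kHz, folds to fs − 31.1 kHz = 2.2 kHz.
6 kHz ≤ fs/2 = 16.65 kHz, passes unchanged.
29.7 kHz and 103.5 kHz both map to 3.6 kHz.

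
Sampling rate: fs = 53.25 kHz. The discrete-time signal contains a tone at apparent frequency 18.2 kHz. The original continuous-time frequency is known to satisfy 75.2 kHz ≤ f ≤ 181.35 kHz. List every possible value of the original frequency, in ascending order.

Frequencies that alias to 18.2 kHz are k·fs ± 18.2 kHz for integer k ≥ 0.
k=0: 18.2 kHz.
k=1: 35.05 kHz, 71.45 kHz.
k=2: 88.3 kHz, 124.7 kHz.
k=3: 141.55 kHz, 177.95 kHz.
k=4: 194.8 kHz, 231.2 kHz.
Within [75.2 kHz, 181.35 kHz]: 88.3 kHz, 124.7 kHz, 141.55 kHz, 177.95 kHz.

88.3 kHz, 124.7 kHz, 141.55 kHz, 177.95 kHz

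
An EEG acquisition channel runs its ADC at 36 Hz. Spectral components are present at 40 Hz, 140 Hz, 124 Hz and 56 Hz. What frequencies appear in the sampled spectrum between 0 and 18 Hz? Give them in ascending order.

4 Hz, 16 Hz

fs/2 = 18 Hz.
40 Hz mod fs = 4 Hz.
4 Hz ≤ fs/2 = 18 Hz, appears at 4 Hz.
140 Hz mod fs = 32 Hz.
32 Hz > fs/2 = 18 Hz, folds to fs − 32 Hz = 4 Hz.
124 Hz mod fs = 16 Hz.
16 Hz ≤ fs/2 = 18 Hz, appears at 16 Hz.
56 Hz mod fs = 20 Hz.
20 Hz > fs/2 = 18 Hz, folds to fs − 20 Hz = 16 Hz.
Distinct values: {4 Hz, 16 Hz}.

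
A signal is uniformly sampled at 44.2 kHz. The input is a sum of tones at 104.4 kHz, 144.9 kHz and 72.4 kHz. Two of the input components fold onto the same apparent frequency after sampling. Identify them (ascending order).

fs/2 = 22.1 kHz.
104.4 kHz mod fs = 16 kHz.
16 kHz ≤ fs/2 = 22.1 kHz, appears at 16 kHz.
144.9 kHz mod fs = 12.3 kHz.
12.3 kHz ≤ fs/2 = 22.1 kHz, appears at 12.3 kHz.
72.4 kHz mod fs = 28.2 kHz.
28.2 kHz > fs/2 = 22.1 kHz, folds to fs − 28.2 kHz = 16 kHz.
72.4 kHz and 104.4 kHz both map to 16 kHz.

72.4 kHz, 104.4 kHz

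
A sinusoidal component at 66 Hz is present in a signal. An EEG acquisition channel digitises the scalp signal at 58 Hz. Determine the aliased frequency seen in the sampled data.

8 Hz

66 Hz mod fs = 8 Hz.
8 Hz ≤ fs/2 = 29 Hz, appears at 8 Hz.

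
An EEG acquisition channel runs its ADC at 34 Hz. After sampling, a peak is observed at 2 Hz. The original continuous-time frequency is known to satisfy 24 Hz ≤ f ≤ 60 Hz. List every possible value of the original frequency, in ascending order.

32 Hz, 36 Hz

Frequencies that alias to 2 Hz are k·fs ± 2 Hz for integer k ≥ 0.
k=0: 2 Hz.
k=1: 32 Hz, 36 Hz.
k=2: 66 Hz, 70 Hz.
Within [24 Hz, 60 Hz]: 32 Hz, 36 Hz.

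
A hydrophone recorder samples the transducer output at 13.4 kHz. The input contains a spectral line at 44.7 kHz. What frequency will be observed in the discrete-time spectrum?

44.7 kHz mod fs = 4.5 kHz.
4.5 kHz ≤ fs/2 = 6.7 kHz, appears at 4.5 kHz.

4.5 kHz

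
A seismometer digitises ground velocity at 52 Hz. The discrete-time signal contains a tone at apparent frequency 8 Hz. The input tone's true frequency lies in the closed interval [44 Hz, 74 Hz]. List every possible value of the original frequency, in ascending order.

44 Hz, 60 Hz

Frequencies that alias to 8 Hz are k·fs ± 8 Hz for integer k ≥ 0.
k=0: 8 Hz.
k=1: 44 Hz, 60 Hz.
k=2: 96 Hz, 112 Hz.
Within [44 Hz, 74 Hz]: 44 Hz, 60 Hz.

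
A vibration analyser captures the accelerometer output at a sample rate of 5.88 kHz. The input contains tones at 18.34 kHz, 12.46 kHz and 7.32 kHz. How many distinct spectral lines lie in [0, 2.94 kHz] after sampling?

2

fs/2 = 2.94 kHz.
18.34 kHz mod fs = 0.7 kHz.
0.7 kHz ≤ fs/2 = 2.94 kHz, appears at 0.7 kHz.
12.46 kHz mod fs = 0.7 kHz.
0.7 kHz ≤ fs/2 = 2.94 kHz, appears at 0.7 kHz.
7.32 kHz mod fs = 1.44 kHz.
1.44 kHz ≤ fs/2 = 2.94 kHz, appears at 1.44 kHz.
Distinct values: {0.7 kHz, 1.44 kHz} → 2.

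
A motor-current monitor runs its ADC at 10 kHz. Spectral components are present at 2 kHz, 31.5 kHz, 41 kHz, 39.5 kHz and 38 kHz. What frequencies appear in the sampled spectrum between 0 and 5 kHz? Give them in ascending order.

0.5 kHz, 1 kHz, 1.5 kHz, 2 kHz

fs/2 = 5 kHz.
2 kHz ≤ fs/2 = 5 kHz, passes unchanged.
31.5 kHz mod fs = 1.5 kHz.
1.5 kHz ≤ fs/2 = 5 kHz, appears at 1.5 kHz.
41 kHz mod fs = 1 kHz.
1 kHz ≤ fs/2 = 5 kHz, appears at 1 kHz.
39.5 kHz mod fs = 9.5 kHz.
9.5 kHz > fs/2 = 5 kHz, folds to fs − 9.5 kHz = 0.5 kHz.
38 kHz mod fs = 8 kHz.
8 kHz > fs/2 = 5 kHz, folds to fs − 8 kHz = 2 kHz.
Distinct values: {0.5 kHz, 1 kHz, 1.5 kHz, 2 kHz}.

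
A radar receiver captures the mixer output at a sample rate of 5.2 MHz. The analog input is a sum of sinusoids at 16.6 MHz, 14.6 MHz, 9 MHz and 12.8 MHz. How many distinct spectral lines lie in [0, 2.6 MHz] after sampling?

3

fs/2 = 2.6 MHz.
16.6 MHz mod fs = 1 MHz.
1 MHz ≤ fs/2 = 2.6 MHz, appears at 1 MHz.
14.6 MHz mod fs = 4.2 MHz.
4.2 MHz > fs/2 = 2.6 MHz, folds to fs − 4.2 MHz = 1 MHz.
9 MHz mod fs = 3.8 MHz.
3.8 MHz > fs/2 = 2.6 MHz, folds to fs − 3.8 MHz = 1.4 MHz.
12.8 MHz mod fs = 2.4 MHz.
2.4 MHz ≤ fs/2 = 2.6 MHz, appears at 2.4 MHz.
Distinct values: {1 MHz, 1.4 MHz, 2.4 MHz} → 3.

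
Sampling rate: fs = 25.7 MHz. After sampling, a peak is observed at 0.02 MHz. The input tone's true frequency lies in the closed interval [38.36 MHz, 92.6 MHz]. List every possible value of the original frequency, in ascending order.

51.38 MHz, 51.42 MHz, 77.08 MHz, 77.12 MHz

Frequencies that alias to 0.02 MHz are k·fs ± 0.02 MHz for integer k ≥ 0.
k=0: 0.02 MHz.
k=1: 25.68 MHz, 25.72 MHz.
k=2: 51.38 MHz, 51.42 MHz.
k=3: 77.08 MHz, 77.12 MHz.
k=4: 102.78 MHz, 102.82 MHz.
Within [38.36 MHz, 92.6 MHz]: 51.38 MHz, 51.42 MHz, 77.08 MHz, 77.12 MHz.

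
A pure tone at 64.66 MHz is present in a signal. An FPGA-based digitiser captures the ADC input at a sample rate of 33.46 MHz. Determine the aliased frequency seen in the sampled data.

64.66 MHz mod fs = 31.2 MHz.
31.2 MHz > fs/2 = 16.73 MHz, folds to fs − 31.2 MHz = 2.26 MHz.

2.26 MHz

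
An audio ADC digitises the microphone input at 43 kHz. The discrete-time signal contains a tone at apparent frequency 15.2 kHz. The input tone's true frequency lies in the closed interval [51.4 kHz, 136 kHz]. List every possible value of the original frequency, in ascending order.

Frequencies that alias to 15.2 kHz are k·fs ± 15.2 kHz for integer k ≥ 0.
k=0: 15.2 kHz.
k=1: 27.8 kHz, 58.2 kHz.
k=2: 70.8 kHz, 101.2 kHz.
k=3: 113.8 kHz, 144.2 kHz.
k=4: 156.8 kHz, 187.2 kHz.
Within [51.4 kHz, 136 kHz]: 58.2 kHz, 70.8 kHz, 101.2 kHz, 113.8 kHz.

58.2 kHz, 70.8 kHz, 101.2 kHz, 113.8 kHz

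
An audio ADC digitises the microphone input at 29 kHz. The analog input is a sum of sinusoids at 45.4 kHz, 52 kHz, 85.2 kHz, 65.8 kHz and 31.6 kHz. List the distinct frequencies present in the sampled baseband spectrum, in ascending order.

fs/2 = 14.5 kHz.
45.4 kHz mod fs = 16.4 kHz.
16.4 kHz > fs/2 = 14.5 kHz, folds to fs − 16.4 kHz = 12.6 kHz.
52 kHz mod fs = 23 kHz.
23 kHz > fs/2 = 14.5 kHz, folds to fs − 23 kHz = 6 kHz.
85.2 kHz mod fs = 27.2 kHz.
27.2 kHz > fs/2 = 14.5 kHz, folds to fs − 27.2 kHz = 1.8 kHz.
65.8 kHz mod fs = 7.8 kHz.
7.8 kHz ≤ fs/2 = 14.5 kHz, appears at 7.8 kHz.
31.6 kHz mod fs = 2.6 kHz.
2.6 kHz ≤ fs/2 = 14.5 kHz, appears at 2.6 kHz.
Distinct values: {1.8 kHz, 2.6 kHz, 6 kHz, 7.8 kHz, 12.6 kHz}.

1.8 kHz, 2.6 kHz, 6 kHz, 7.8 kHz, 12.6 kHz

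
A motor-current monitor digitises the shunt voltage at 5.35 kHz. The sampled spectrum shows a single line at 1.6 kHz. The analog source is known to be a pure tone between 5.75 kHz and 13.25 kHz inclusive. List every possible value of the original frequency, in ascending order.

6.95 kHz, 9.1 kHz, 12.3 kHz

Frequencies that alias to 1.6 kHz are k·fs ± 1.6 kHz for integer k ≥ 0.
k=0: 1.6 kHz.
k=1: 3.75 kHz, 6.95 kHz.
k=2: 9.1 kHz, 12.3 kHz.
k=3: 14.45 kHz, 17.65 kHz.
Within [5.75 kHz, 13.25 kHz]: 6.95 kHz, 9.1 kHz, 12.3 kHz.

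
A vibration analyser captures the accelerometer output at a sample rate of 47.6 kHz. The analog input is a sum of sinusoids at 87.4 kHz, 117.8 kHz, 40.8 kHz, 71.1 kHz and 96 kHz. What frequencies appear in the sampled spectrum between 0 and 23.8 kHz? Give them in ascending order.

fs/2 = 23.8 kHz.
87.4 kHz mod fs = 39.8 kHz.
39.8 kHz > fs/2 = 23.8 kHz, folds to fs − 39.8 kHz = 7.8 kHz.
117.8 kHz mod fs = 22.6 kHz.
22.6 kHz ≤ fs/2 = 23.8 kHz, appears at 22.6 kHz.
40.8 kHz > fs/2 = 23.8 kHz, folds to fs − 40.8 kHz = 6.8 kHz.
71.1 kHz mod fs = 23.5 kHz.
23.5 kHz ≤ fs/2 = 23.8 kHz, appears at 23.5 kHz.
96 kHz mod fs = 0.8 kHz.
0.8 kHz ≤ fs/2 = 23.8 kHz, appears at 0.8 kHz.
Distinct values: {0.8 kHz, 6.8 kHz, 7.8 kHz, 22.6 kHz, 23.5 kHz}.

0.8 kHz, 6.8 kHz, 7.8 kHz, 22.6 kHz, 23.5 kHz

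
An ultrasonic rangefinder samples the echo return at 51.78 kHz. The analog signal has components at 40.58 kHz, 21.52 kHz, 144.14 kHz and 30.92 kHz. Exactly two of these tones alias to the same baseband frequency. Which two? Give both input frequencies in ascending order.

fs/2 = 25.89 kHz.
40.58 kHz > fs/2 = 25.89 kHz, folds to fs − 40.58 kHz = 11.2 kHz.
21.52 kHz ≤ fs/2 = 25.89 kHz, passes unchanged.
144.14 kHz mod fs = 40.58 kHz.
40.58 kHz > fs/2 = 25.89 kHz, folds to fs − 40.58 kHz = 11.2 kHz.
30.92 kHz > fs/2 = 25.89 kHz, folds to fs − 30.92 kHz = 20.86 kHz.
40.58 kHz and 144.14 kHz both map to 11.2 kHz.

40.58 kHz, 144.14 kHz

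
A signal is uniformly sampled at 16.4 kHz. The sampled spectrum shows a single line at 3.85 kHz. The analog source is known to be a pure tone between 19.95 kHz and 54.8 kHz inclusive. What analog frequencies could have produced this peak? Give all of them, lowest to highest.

Frequencies that alias to 3.85 kHz are k·fs ± 3.85 kHz for integer k ≥ 0.
k=0: 3.85 kHz.
k=1: 12.55 kHz, 20.25 kHz.
k=2: 28.95 kHz, 36.65 kHz.
k=3: 45.35 kHz, 53.05 kHz.
k=4: 61.75 kHz, 69.45 kHz.
Within [19.95 kHz, 54.8 kHz]: 20.25 kHz, 28.95 kHz, 36.65 kHz, 45.35 kHz, 53.05 kHz.

20.25 kHz, 28.95 kHz, 36.65 kHz, 45.35 kHz, 53.05 kHz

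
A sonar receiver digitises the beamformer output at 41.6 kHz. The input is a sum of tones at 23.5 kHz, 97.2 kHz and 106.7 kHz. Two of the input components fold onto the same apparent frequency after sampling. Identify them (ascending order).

fs/2 = 20.8 kHz.
23.5 kHz > fs/2 = 20.8 kHz, folds to fs − 23.5 kHz = 18.1 kHz.
97.2 kHz mod fs = 14 kHz.
14 kHz ≤ fs/2 = 20.8 kHz, appears at 14 kHz.
106.7 kHz mod fs = 23.5 kHz.
23.5 kHz > fs/2 = 20.8 kHz, folds to fs − 23.5 kHz = 18.1 kHz.
23.5 kHz and 106.7 kHz both map to 18.1 kHz.

23.5 kHz, 106.7 kHz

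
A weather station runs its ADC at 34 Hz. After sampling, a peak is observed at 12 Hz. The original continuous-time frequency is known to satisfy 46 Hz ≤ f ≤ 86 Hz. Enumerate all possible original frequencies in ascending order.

46 Hz, 56 Hz, 80 Hz

Frequencies that alias to 12 Hz are k·fs ± 12 Hz for integer k ≥ 0.
k=0: 12 Hz.
k=1: 22 Hz, 46 Hz.
k=2: 56 Hz, 80 Hz.
k=3: 90 Hz, 114 Hz.
Within [46 Hz, 86 Hz]: 46 Hz, 56 Hz, 80 Hz.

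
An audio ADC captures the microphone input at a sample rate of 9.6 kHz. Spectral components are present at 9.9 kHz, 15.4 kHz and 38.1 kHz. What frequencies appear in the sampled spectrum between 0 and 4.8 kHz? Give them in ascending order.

0.3 kHz, 3.8 kHz

fs/2 = 4.8 kHz.
9.9 kHz mod fs = 0.3 kHz.
0.3 kHz ≤ fs/2 = 4.8 kHz, appears at 0.3 kHz.
15.4 kHz mod fs = 5.8 kHz.
5.8 kHz > fs/2 = 4.8 kHz, folds to fs − 5.8 kHz = 3.8 kHz.
38.1 kHz mod fs = 9.3 kHz.
9.3 kHz > fs/2 = 4.8 kHz, folds to fs − 9.3 kHz = 0.3 kHz.
Distinct values: {0.3 kHz, 3.8 kHz}.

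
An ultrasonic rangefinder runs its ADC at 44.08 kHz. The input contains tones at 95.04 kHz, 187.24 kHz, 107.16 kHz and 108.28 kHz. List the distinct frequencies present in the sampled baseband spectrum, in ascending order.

6.88 kHz, 10.92 kHz, 19 kHz, 20.12 kHz

fs/2 = 22.04 kHz.
95.04 kHz mod fs = 6.88 kHz.
6.88 kHz ≤ fs/2 = 22.04 kHz, appears at 6.88 kHz.
187.24 kHz mod fs = 10.92 kHz.
10.92 kHz ≤ fs/2 = 22.04 kHz, appears at 10.92 kHz.
107.16 kHz mod fs = 19 kHz.
19 kHz ≤ fs/2 = 22.04 kHz, appears at 19 kHz.
108.28 kHz mod fs = 20.12 kHz.
20.12 kHz ≤ fs/2 = 22.04 kHz, appears at 20.12 kHz.
Distinct values: {6.88 kHz, 10.92 kHz, 19 kHz, 20.12 kHz}.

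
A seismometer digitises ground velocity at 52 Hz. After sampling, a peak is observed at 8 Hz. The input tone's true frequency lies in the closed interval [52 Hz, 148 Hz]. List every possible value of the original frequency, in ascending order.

Frequencies that alias to 8 Hz are k·fs ± 8 Hz for integer k ≥ 0.
k=0: 8 Hz.
k=1: 44 Hz, 60 Hz.
k=2: 96 Hz, 112 Hz.
k=3: 148 Hz, 164 Hz.
k=4: 200 Hz, 216 Hz.
Within [52 Hz, 148 Hz]: 60 Hz, 96 Hz, 112 Hz, 148 Hz.

60 Hz, 96 Hz, 112 Hz, 148 Hz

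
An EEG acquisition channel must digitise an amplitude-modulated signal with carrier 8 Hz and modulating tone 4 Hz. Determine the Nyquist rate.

AM sidebands sit at fc ± fm = 4 Hz and 12 Hz.
Highest-frequency component: 12 Hz.
Nyquist rate = 2 × 12 Hz = 24 Hz.

24 Hz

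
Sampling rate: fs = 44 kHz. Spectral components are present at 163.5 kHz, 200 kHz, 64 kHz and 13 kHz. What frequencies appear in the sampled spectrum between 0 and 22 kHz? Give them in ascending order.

fs/2 = 22 kHz.
163.5 kHz mod fs = 31.5 kHz.
31.5 kHz > fs/2 = 22 kHz, folds to fs − 31.5 kHz = 12.5 kHz.
200 kHz mod fs = 24 kHz.
24 kHz > fs/2 = 22 kHz, folds to fs − 24 kHz = 20 kHz.
64 kHz mod fs = 20 kHz.
20 kHz ≤ fs/2 = 22 kHz, appears at 20 kHz.
13 kHz ≤ fs/2 = 22 kHz, passes unchanged.
Distinct values: {12.5 kHz, 13 kHz, 20 kHz}.

12.5 kHz, 13 kHz, 20 kHz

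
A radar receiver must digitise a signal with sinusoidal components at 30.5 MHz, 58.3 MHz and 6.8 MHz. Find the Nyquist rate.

Highest-frequency component: 58.3 MHz.
Nyquist rate = 2 × 58.3 MHz = 116.6 MHz.

116.6 MHz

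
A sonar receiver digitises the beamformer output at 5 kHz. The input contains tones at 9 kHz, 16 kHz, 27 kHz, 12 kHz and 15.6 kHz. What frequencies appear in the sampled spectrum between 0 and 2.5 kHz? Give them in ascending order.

0.6 kHz, 1 kHz, 2 kHz

fs/2 = 2.5 kHz.
9 kHz mod fs = 4 kHz.
4 kHz > fs/2 = 2.5 kHz, folds to fs − 4 kHz = 1 kHz.
16 kHz mod fs = 1 kHz.
1 kHz ≤ fs/2 = 2.5 kHz, appears at 1 kHz.
27 kHz mod fs = 2 kHz.
2 kHz ≤ fs/2 = 2.5 kHz, appears at 2 kHz.
12 kHz mod fs = 2 kHz.
2 kHz ≤ fs/2 = 2.5 kHz, appears at 2 kHz.
15.6 kHz mod fs = 0.6 kHz.
0.6 kHz ≤ fs/2 = 2.5 kHz, appears at 0.6 kHz.
Distinct values: {0.6 kHz, 1 kHz, 2 kHz}.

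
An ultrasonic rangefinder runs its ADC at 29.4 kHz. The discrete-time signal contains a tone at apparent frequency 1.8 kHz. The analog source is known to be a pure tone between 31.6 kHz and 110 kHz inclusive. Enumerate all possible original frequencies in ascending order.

57 kHz, 60.6 kHz, 86.4 kHz, 90 kHz

Frequencies that alias to 1.8 kHz are k·fs ± 1.8 kHz for integer k ≥ 0.
k=0: 1.8 kHz.
k=1: 27.6 kHz, 31.2 kHz.
k=2: 57 kHz, 60.6 kHz.
k=3: 86.4 kHz, 90 kHz.
k=4: 115.8 kHz, 119.4 kHz.
Within [31.6 kHz, 110 kHz]: 57 kHz, 60.6 kHz, 86.4 kHz, 90 kHz.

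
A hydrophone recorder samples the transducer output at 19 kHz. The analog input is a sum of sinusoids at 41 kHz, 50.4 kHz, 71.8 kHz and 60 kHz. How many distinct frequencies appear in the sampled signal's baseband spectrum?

fs/2 = 9.5 kHz.
41 kHz mod fs = 3 kHz.
3 kHz ≤ fs/2 = 9.5 kHz, appears at 3 kHz.
50.4 kHz mod fs = 12.4 kHz.
12.4 kHz > fs/2 = 9.5 kHz, folds to fs − 12.4 kHz = 6.6 kHz.
71.8 kHz mod fs = 14.8 kHz.
14.8 kHz > fs/2 = 9.5 kHz, folds to fs − 14.8 kHz = 4.2 kHz.
60 kHz mod fs = 3 kHz.
3 kHz ≤ fs/2 = 9.5 kHz, appears at 3 kHz.
Distinct values: {3 kHz, 4.2 kHz, 6.6 kHz} → 3.

3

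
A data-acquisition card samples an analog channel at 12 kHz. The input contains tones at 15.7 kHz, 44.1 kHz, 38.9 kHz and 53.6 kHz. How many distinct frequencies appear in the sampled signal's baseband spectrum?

fs/2 = 6 kHz.
15.7 kHz mod fs = 3.7 kHz.
3.7 kHz ≤ fs/2 = 6 kHz, appears at 3.7 kHz.
44.1 kHz mod fs = 8.1 kHz.
8.1 kHz > fs/2 = 6 kHz, folds to fs − 8.1 kHz = 3.9 kHz.
38.9 kHz mod fs = 2.9 kHz.
2.9 kHz ≤ fs/2 = 6 kHz, appears at 2.9 kHz.
53.6 kHz mod fs = 5.6 kHz.
5.6 kHz ≤ fs/2 = 6 kHz, appears at 5.6 kHz.
Distinct values: {2.9 kHz, 3.7 kHz, 3.9 kHz, 5.6 kHz} → 4.

4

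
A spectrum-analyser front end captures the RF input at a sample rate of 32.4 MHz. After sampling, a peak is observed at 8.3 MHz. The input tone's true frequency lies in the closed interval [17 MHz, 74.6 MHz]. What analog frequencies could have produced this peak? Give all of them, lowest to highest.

24.1 MHz, 40.7 MHz, 56.5 MHz, 73.1 MHz

Frequencies that alias to 8.3 MHz are k·fs ± 8.3 MHz for integer k ≥ 0.
k=0: 8.3 MHz.
k=1: 24.1 MHz, 40.7 MHz.
k=2: 56.5 MHz, 73.1 MHz.
k=3: 88.9 MHz, 105.5 MHz.
Within [17 MHz, 74.6 MHz]: 24.1 MHz, 40.7 MHz, 56.5 MHz, 73.1 MHz.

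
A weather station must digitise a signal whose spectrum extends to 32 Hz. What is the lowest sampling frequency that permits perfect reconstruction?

Nyquist rate = 2 × 32 Hz = 64 Hz.

64 Hz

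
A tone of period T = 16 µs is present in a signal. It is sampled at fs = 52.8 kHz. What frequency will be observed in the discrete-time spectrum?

9.7 kHz

T = 16 µs → f = 1/T = 62.5 kHz.
62.5 kHz mod fs = 9.7 kHz.
9.7 kHz ≤ fs/2 = 26.4 kHz, appears at 9.7 kHz.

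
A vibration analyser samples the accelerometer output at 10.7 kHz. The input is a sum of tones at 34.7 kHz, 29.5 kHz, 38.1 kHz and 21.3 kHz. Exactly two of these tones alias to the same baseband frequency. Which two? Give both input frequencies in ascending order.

fs/2 = 5.35 kHz.
34.7 kHz mod fs = 2.6 kHz.
2.6 kHz ≤ fs/2 = 5.35 kHz, appears at 2.6 kHz.
29.5 kHz mod fs = 8.1 kHz.
8.1 kHz > fs/2 = 5.35 kHz, folds to fs − 8.1 kHz = 2.6 kHz.
38.1 kHz mod fs = 6 kHz.
6 kHz > fs/2 = 5.35 kHz, folds to fs − 6 kHz = 4.7 kHz.
21.3 kHz mod fs = 10.6 kHz.
10.6 kHz > fs/2 = 5.35 kHz, folds to fs − 10.6 kHz = 0.1 kHz.
29.5 kHz and 34.7 kHz both map to 2.6 kHz.

29.5 kHz, 34.7 kHz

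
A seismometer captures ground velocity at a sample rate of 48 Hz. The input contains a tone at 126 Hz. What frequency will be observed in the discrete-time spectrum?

18 Hz

126 Hz mod fs = 30 Hz.
30 Hz > fs/2 = 24 Hz, folds to fs − 30 Hz = 18 Hz.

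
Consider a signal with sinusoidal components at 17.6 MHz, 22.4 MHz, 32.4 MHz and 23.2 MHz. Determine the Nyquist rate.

64.8 MHz

Highest-frequency component: 32.4 MHz.
Nyquist rate = 2 × 32.4 MHz = 64.8 MHz.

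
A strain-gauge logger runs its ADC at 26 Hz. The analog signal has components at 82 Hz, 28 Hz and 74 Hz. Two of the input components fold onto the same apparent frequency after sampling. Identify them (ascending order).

fs/2 = 13 Hz.
82 Hz mod fs = 4 Hz.
4 Hz ≤ fs/2 = 13 Hz, appears at 4 Hz.
28 Hz mod fs = 2 Hz.
2 Hz ≤ fs/2 = 13 Hz, appears at 2 Hz.
74 Hz mod fs = 22 Hz.
22 Hz > fs/2 = 13 Hz, folds to fs − 22 Hz = 4 Hz.
74 Hz and 82 Hz both map to 4 Hz.

74 Hz, 82 Hz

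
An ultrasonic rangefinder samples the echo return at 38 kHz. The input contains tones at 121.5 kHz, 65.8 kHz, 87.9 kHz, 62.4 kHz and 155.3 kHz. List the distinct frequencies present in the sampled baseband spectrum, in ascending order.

fs/2 = 19 kHz.
121.5 kHz mod fs = 7.5 kHz.
7.5 kHz ≤ fs/2 = 19 kHz, appears at 7.5 kHz.
65.8 kHz mod fs = 27.8 kHz.
27.8 kHz > fs/2 = 19 kHz, folds to fs − 27.8 kHz = 10.2 kHz.
87.9 kHz mod fs = 11.9 kHz.
11.9 kHz ≤ fs/2 = 19 kHz, appears at 11.9 kHz.
62.4 kHz mod fs = 24.4 kHz.
24.4 kHz > fs/2 = 19 kHz, folds to fs − 24.4 kHz = 13.6 kHz.
155.3 kHz mod fs = 3.3 kHz.
3.3 kHz ≤ fs/2 = 19 kHz, appears at 3.3 kHz.
Distinct values: {3.3 kHz, 7.5 kHz, 10.2 kHz, 11.9 kHz, 13.6 kHz}.

3.3 kHz, 7.5 kHz, 10.2 kHz, 11.9 kHz, 13.6 kHz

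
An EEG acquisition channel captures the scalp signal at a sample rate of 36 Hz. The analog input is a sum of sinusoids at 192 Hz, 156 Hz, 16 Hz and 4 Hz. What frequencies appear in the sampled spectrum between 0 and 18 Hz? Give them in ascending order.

4 Hz, 12 Hz, 16 Hz

fs/2 = 18 Hz.
192 Hz mod fs = 12 Hz.
12 Hz ≤ fs/2 = 18 Hz, appears at 12 Hz.
156 Hz mod fs = 12 Hz.
12 Hz ≤ fs/2 = 18 Hz, appears at 12 Hz.
16 Hz ≤ fs/2 = 18 Hz, passes unchanged.
4 Hz ≤ fs/2 = 18 Hz, passes unchanged.
Distinct values: {4 Hz, 12 Hz, 16 Hz}.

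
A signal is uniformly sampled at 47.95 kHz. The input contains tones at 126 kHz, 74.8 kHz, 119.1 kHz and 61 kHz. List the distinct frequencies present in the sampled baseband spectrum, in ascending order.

fs/2 = 23.975 kHz.
126 kHz mod fs = 30.1 kHz.
30.1 kHz > fs/2 = 23.975 kHz, folds to fs − 30.1 kHz = 17.85 kHz.
74.8 kHz mod fs = 26.85 kHz.
26.85 kHz > fs/2 = 23.975 kHz, folds to fs − 26.85 kHz = 21.1 kHz.
119.1 kHz mod fs = 23.2 kHz.
23.2 kHz ≤ fs/2 = 23.975 kHz, appears at 23.2 kHz.
61 kHz mod fs = 13.05 kHz.
13.05 kHz ≤ fs/2 = 23.975 kHz, appears at 13.05 kHz.
Distinct values: {13.05 kHz, 17.85 kHz, 21.1 kHz, 23.2 kHz}.

13.05 kHz, 17.85 kHz, 21.1 kHz, 23.2 kHz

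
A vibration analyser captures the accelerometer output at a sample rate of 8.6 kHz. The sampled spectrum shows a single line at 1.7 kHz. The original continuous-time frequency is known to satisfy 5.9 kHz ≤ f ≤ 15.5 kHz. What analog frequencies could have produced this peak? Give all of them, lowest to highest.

6.9 kHz, 10.3 kHz, 15.5 kHz

Frequencies that alias to 1.7 kHz are k·fs ± 1.7 kHz for integer k ≥ 0.
k=0: 1.7 kHz.
k=1: 6.9 kHz, 10.3 kHz.
k=2: 15.5 kHz, 18.9 kHz.
k=3: 24.1 kHz, 27.5 kHz.
Within [5.9 kHz, 15.5 kHz]: 6.9 kHz, 10.3 kHz, 15.5 kHz.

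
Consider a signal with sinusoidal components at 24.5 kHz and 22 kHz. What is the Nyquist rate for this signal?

Highest-frequency component: 24.5 kHz.
Nyquist rate = 2 × 24.5 kHz = 49 kHz.

49 kHz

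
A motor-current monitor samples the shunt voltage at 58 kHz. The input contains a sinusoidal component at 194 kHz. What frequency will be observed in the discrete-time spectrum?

194 kHz mod fs = 20 kHz.
20 kHz ≤ fs/2 = 29 kHz, appears at 20 kHz.

20 kHz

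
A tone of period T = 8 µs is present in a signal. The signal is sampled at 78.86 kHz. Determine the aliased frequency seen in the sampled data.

T = 8 µs → f = 1/T = 125 kHz.
125 kHz mod fs = 46.14 kHz.
46.14 kHz > fs/2 = 39.43 kHz, folds to fs − 46.14 kHz = 32.72 kHz.

32.72 kHz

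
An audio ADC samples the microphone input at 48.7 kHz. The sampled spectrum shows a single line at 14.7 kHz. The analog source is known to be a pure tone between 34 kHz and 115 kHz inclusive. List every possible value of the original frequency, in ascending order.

Frequencies that alias to 14.7 kHz are k·fs ± 14.7 kHz for integer k ≥ 0.
k=0: 14.7 kHz.
k=1: 34 kHz, 63.4 kHz.
k=2: 82.7 kHz, 112.1 kHz.
k=3: 131.4 kHz, 160.8 kHz.
Within [34 kHz, 115 kHz]: 34 kHz, 63.4 kHz, 82.7 kHz, 112.1 kHz.

34 kHz, 63.4 kHz, 82.7 kHz, 112.1 kHz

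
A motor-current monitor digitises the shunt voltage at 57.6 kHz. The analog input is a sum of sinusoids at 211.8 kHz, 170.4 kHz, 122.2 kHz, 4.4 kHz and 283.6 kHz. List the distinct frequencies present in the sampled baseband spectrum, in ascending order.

2.4 kHz, 4.4 kHz, 7 kHz, 18.6 kHz

fs/2 = 28.8 kHz.
211.8 kHz mod fs = 39 kHz.
39 kHz > fs/2 = 28.8 kHz, folds to fs − 39 kHz = 18.6 kHz.
170.4 kHz mod fs = 55.2 kHz.
55.2 kHz > fs/2 = 28.8 kHz, folds to fs − 55.2 kHz = 2.4 kHz.
122.2 kHz mod fs = 7 kHz.
7 kHz ≤ fs/2 = 28.8 kHz, appears at 7 kHz.
4.4 kHz ≤ fs/2 = 28.8 kHz, passes unchanged.
283.6 kHz mod fs = 53.2 kHz.
53.2 kHz > fs/2 = 28.8 kHz, folds to fs − 53.2 kHz = 4.4 kHz.
Distinct values: {2.4 kHz, 4.4 kHz, 7 kHz, 18.6 kHz}.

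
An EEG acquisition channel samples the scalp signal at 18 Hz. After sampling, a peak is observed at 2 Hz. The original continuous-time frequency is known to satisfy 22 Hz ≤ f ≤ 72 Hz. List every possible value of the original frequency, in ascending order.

34 Hz, 38 Hz, 52 Hz, 56 Hz, 70 Hz

Frequencies that alias to 2 Hz are k·fs ± 2 Hz for integer k ≥ 0.
k=0: 2 Hz.
k=1: 16 Hz, 20 Hz.
k=2: 34 Hz, 38 Hz.
k=3: 52 Hz, 56 Hz.
k=4: 70 Hz, 74 Hz.
k=5: 88 Hz, 92 Hz.
Within [22 Hz, 72 Hz]: 34 Hz, 38 Hz, 52 Hz, 56 Hz, 70 Hz.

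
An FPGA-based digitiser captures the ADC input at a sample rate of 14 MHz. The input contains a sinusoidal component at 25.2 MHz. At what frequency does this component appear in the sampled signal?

2.8 MHz

25.2 MHz mod fs = 11.2 MHz.
11.2 MHz > fs/2 = 7 MHz, folds to fs − 11.2 MHz = 2.8 MHz.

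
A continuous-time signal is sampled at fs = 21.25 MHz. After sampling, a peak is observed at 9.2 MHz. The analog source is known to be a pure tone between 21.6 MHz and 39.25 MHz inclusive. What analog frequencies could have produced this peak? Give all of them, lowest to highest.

Frequencies that alias to 9.2 MHz are k·fs ± 9.2 MHz for integer k ≥ 0.
k=0: 9.2 MHz.
k=1: 12.05 MHz, 30.45 MHz.
k=2: 33.3 MHz, 51.7 MHz.
k=3: 54.55 MHz, 72.95 MHz.
Within [21.6 MHz, 39.25 MHz]: 30.45 MHz, 33.3 MHz.

30.45 MHz, 33.3 MHz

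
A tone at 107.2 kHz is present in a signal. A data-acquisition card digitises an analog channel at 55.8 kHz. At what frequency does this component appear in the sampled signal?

4.4 kHz

107.2 kHz mod fs = 51.4 kHz.
51.4 kHz > fs/2 = 27.9 kHz, folds to fs − 51.4 kHz = 4.4 kHz.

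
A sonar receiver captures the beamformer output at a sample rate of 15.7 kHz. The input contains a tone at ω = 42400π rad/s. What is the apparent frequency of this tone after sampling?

5.5 kHz

ω = 42400π rad/s → f = ω/(2π) = 21200 Hz = 21.2 kHz.
21.2 kHz mod fs = 5.5 kHz.
5.5 kHz ≤ fs/2 = 7.85 kHz, appears at 5.5 kHz.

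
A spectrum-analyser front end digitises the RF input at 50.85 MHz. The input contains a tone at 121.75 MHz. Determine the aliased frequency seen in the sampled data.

121.75 MHz mod fs = 20.05 MHz.
20.05 MHz ≤ fs/2 = 25.425 MHz, appears at 20.05 MHz.

20.05 MHz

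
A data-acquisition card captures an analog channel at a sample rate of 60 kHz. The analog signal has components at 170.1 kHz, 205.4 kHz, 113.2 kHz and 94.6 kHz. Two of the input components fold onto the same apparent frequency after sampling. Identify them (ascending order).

94.6 kHz, 205.4 kHz

fs/2 = 30 kHz.
170.1 kHz mod fs = 50.1 kHz.
50.1 kHz > fs/2 = 30 kHz, folds to fs − 50.1 kHz = 9.9 kHz.
205.4 kHz mod fs = 25.4 kHz.
25.4 kHz ≤ fs/2 = 30 kHz, appears at 25.4 kHz.
113.2 kHz mod fs = 53.2 kHz.
53.2 kHz > fs/2 = 30 kHz, folds to fs − 53.2 kHz = 6.8 kHz.
94.6 kHz mod fs = 34.6 kHz.
34.6 kHz > fs/2 = 30 kHz, folds to fs − 34.6 kHz = 25.4 kHz.
94.6 kHz and 205.4 kHz both map to 25.4 kHz.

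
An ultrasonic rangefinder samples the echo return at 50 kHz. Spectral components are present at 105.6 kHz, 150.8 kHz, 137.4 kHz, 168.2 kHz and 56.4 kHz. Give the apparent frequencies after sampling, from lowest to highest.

fs/2 = 25 kHz.
105.6 kHz mod fs = 5.6 kHz.
5.6 kHz ≤ fs/2 = 25 kHz, appears at 5.6 kHz.
150.8 kHz mod fs = 0.8 kHz.
0.8 kHz ≤ fs/2 = 25 kHz, appears at 0.8 kHz.
137.4 kHz mod fs = 37.4 kHz.
37.4 kHz > fs/2 = 25 kHz, folds to fs − 37.4 kHz = 12.6 kHz.
168.2 kHz mod fs = 18.2 kHz.
18.2 kHz ≤ fs/2 = 25 kHz, appears at 18.2 kHz.
56.4 kHz mod fs = 6.4 kHz.
6.4 kHz ≤ fs/2 = 25 kHz, appears at 6.4 kHz.
Distinct values: {0.8 kHz, 5.6 kHz, 6.4 kHz, 12.6 kHz, 18.2 kHz}.

0.8 kHz, 5.6 kHz, 6.4 kHz, 12.6 kHz, 18.2 kHz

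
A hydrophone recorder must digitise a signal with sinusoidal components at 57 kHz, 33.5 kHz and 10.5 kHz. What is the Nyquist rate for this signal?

114 kHz

Highest-frequency component: 57 kHz.
Nyquist rate = 2 × 57 kHz = 114 kHz.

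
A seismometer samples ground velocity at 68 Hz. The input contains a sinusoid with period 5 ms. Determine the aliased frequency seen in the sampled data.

4 Hz

T = 5 ms → f = 1/T = 200 Hz.
200 Hz mod fs = 64 Hz.
64 Hz > fs/2 = 34 Hz, folds to fs − 64 Hz = 4 Hz.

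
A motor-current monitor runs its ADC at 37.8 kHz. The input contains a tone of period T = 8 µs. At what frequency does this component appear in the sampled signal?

T = 8 µs → f = 1/T = 125 kHz.
125 kHz mod fs = 11.6 kHz.
11.6 kHz ≤ fs/2 = 18.9 kHz, appears at 11.6 kHz.

11.6 kHz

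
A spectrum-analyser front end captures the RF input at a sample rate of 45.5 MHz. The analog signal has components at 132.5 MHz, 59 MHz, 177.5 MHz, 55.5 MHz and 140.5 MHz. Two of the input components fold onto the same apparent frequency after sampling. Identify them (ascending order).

fs/2 = 22.75 MHz.
132.5 MHz mod fs = 41.5 MHz.
41.5 MHz > fs/2 = 22.75 MHz, folds to fs − 41.5 MHz = 4 MHz.
59 MHz mod fs = 13.5 MHz.
13.5 MHz ≤ fs/2 = 22.75 MHz, appears at 13.5 MHz.
177.5 MHz mod fs = 41 MHz.
41 MHz > fs/2 = 22.75 MHz, folds to fs − 41 MHz = 4.5 MHz.
55.5 MHz mod fs = 10 MHz.
10 MHz ≤ fs/2 = 22.75 MHz, appears at 10 MHz.
140.5 MHz mod fs = 4 MHz.
4 MHz ≤ fs/2 = 22.75 MHz, appears at 4 MHz.
132.5 MHz and 140.5 MHz both map to 4 MHz.

132.5 MHz, 140.5 MHz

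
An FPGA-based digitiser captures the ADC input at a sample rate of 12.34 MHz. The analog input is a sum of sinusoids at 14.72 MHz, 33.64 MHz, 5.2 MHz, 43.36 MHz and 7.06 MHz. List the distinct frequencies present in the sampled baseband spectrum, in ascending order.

fs/2 = 6.17 MHz.
14.72 MHz mod fs = 2.38 MHz.
2.38 MHz ≤ fs/2 = 6.17 MHz, appears at 2.38 MHz.
33.64 MHz mod fs = 8.96 MHz.
8.96 MHz > fs/2 = 6.17 MHz, folds to fs − 8.96 MHz = 3.38 MHz.
5.2 MHz ≤ fs/2 = 6.17 MHz, passes unchanged.
43.36 MHz mod fs = 6.34 MHz.
6.34 MHz > fs/2 = 6.17 MHz, folds to fs − 6.34 MHz = 6 MHz.
7.06 MHz > fs/2 = 6.17 MHz, folds to fs − 7.06 MHz = 5.28 MHz.
Distinct values: {2.38 MHz, 3.38 MHz, 5.2 MHz, 5.28 MHz, 6 MHz}.

2.38 MHz, 3.38 MHz, 5.2 MHz, 5.28 MHz, 6 MHz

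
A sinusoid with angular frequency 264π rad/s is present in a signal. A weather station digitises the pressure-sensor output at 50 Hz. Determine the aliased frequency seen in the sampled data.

18 Hz

ω = 264π rad/s → f = ω/(2π) = 132 Hz.
132 Hz mod fs = 32 Hz.
32 Hz > fs/2 = 25 Hz, folds to fs − 32 Hz = 18 Hz.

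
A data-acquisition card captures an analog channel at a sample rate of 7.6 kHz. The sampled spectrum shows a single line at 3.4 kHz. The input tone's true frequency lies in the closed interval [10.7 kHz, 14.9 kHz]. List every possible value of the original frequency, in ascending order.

Frequencies that alias to 3.4 kHz are k·fs ± 3.4 kHz for integer k ≥ 0.
k=0: 3.4 kHz.
k=1: 4.2 kHz, 11 kHz.
k=2: 11.8 kHz, 18.6 kHz.
k=3: 19.4 kHz, 26.2 kHz.
Within [10.7 kHz, 14.9 kHz]: 11 kHz, 11.8 kHz.

11 kHz, 11.8 kHz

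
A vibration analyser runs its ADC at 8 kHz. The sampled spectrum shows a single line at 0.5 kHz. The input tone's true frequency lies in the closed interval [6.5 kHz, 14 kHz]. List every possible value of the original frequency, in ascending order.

Frequencies that alias to 0.5 kHz are k·fs ± 0.5 kHz for integer k ≥ 0.
k=0: 0.5 kHz.
k=1: 7.5 kHz, 8.5 kHz.
k=2: 15.5 kHz, 16.5 kHz.
Within [6.5 kHz, 14 kHz]: 7.5 kHz, 8.5 kHz.

7.5 kHz, 8.5 kHz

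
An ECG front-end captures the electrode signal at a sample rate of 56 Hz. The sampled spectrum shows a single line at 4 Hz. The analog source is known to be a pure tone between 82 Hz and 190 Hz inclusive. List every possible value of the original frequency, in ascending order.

108 Hz, 116 Hz, 164 Hz, 172 Hz

Frequencies that alias to 4 Hz are k·fs ± 4 Hz for integer k ≥ 0.
k=0: 4 Hz.
k=1: 52 Hz, 60 Hz.
k=2: 108 Hz, 116 Hz.
k=3: 164 Hz, 172 Hz.
k=4: 220 Hz, 228 Hz.
Within [82 Hz, 190 Hz]: 108 Hz, 116 Hz, 164 Hz, 172 Hz.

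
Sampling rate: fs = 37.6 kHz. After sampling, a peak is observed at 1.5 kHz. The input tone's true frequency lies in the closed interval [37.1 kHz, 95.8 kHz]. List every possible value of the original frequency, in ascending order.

Frequencies that alias to 1.5 kHz are k·fs ± 1.5 kHz for integer k ≥ 0.
k=0: 1.5 kHz.
k=1: 36.1 kHz, 39.1 kHz.
k=2: 73.7 kHz, 76.7 kHz.
k=3: 111.3 kHz, 114.3 kHz.
Within [37.1 kHz, 95.8 kHz]: 39.1 kHz, 73.7 kHz, 76.7 kHz.

39.1 kHz, 73.7 kHz, 76.7 kHz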